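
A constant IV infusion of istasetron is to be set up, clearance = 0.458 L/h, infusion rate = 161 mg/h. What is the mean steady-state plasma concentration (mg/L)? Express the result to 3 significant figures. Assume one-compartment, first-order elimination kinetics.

352 mg/L

At steady state Css = R₀ / CL = 161 / 0.4580 = 351.5 mg/L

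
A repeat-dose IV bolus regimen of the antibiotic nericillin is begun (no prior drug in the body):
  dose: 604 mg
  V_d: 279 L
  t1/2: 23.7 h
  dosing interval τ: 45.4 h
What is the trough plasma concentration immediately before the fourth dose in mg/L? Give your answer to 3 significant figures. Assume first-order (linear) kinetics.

0.766 mg/L

C₀ per dose = Dose / Vd = 604 / 279 = 2.165 mg/L
k = ln2 / t½ = 0.693147 / 23.7 = 0.02925 h⁻¹
Fraction remaining after one interval: r = e^(−kτ) = e^(−0.02925 × 45.4) = 0.2650
Before dose 4, 3 doses have been given (aged 1τ, 2τ, 3τ).
C_trough = C₀ × (r + r² + … + r^3) = C₀ × r(1−r^3)/(1−r)
        = 2.165 × 0.2650 × (1 − 0.01861) / (1 − 0.2650) = 0.7661 mg/L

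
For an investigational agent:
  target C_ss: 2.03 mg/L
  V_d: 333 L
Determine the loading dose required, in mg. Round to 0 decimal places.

LD = Css × Vd = 2.03 × 333 = 676.0 mg

676 mg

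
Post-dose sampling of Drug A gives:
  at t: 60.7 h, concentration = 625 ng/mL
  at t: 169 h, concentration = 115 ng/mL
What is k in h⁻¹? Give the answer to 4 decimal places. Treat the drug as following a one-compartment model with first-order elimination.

k = ln(C₁/C₂) / (t₂ − t₁) = ln(625/115) / (169 − 60.7)
  = 1.693 / 108.3 = 0.01563 h⁻¹

0.0156 h⁻¹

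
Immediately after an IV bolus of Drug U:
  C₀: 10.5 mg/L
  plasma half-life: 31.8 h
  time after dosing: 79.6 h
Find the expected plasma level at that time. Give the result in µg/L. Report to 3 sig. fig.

1850 µg/L

k = ln2 / t½ = 0.693147 / 31.8 = 0.02180 h⁻¹
C = C₀ · e^(−k·t) = 10.50 × e^(−0.02180 × 79.6)
  = 10.50 × 0.1764 = 1.852 mg/L
Convert: 1.852 mg/L × 1000 = 1852 µg/L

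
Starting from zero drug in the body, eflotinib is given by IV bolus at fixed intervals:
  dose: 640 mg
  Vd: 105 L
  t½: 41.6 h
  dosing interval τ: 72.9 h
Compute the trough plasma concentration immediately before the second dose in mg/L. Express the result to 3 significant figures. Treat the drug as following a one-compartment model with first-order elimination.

C₀ per dose = Dose / Vd = 640 / 105 = 6.095 mg/L
k = ln2 / t½ = 0.693147 / 41.6 = 0.01666 h⁻¹
Fraction remaining after one interval: r = e^(−kτ) = e^(−0.01666 × 72.9) = 0.2969
Before dose 2, 1 dose has been given (aged 1τ).
C_trough = C₀ × r = 6.095 × 0.2969 = 1.810 mg/L

1.81 mg/L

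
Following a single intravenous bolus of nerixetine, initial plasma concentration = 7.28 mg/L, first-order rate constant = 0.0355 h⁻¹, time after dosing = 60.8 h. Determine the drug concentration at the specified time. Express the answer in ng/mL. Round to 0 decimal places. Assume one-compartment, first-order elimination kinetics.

C = C₀ · e^(−k·t) = 7.280 × e^(−0.03550 × 60.8)
  = 7.280 × 0.1155 = 0.8408 mg/L
Convert: 0.8408 mg/L × 1000 = 840.8 ng/mL

841 ng/mL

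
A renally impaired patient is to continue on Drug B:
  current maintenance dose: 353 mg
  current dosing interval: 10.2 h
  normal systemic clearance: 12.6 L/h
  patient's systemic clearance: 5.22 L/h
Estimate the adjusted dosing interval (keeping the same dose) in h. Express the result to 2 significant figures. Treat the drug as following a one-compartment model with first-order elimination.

To keep the same average steady-state level, dosing rate must scale with clearance.
CL ratio = 5.22 / 12.6 = 0.4143
New interval (same dose) = 10.2 / 0.4143 = 24.62 h

25 h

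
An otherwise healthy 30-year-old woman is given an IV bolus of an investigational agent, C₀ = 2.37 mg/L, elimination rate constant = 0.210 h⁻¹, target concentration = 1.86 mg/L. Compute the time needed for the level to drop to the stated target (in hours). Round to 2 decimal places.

t = ln(C₀ / C) / k = ln(2.370 / 1.86) / 0.2100
  = ln(1.274) / 0.2100 = 0.2422 / 0.2100 = 1.153 h

1.15 h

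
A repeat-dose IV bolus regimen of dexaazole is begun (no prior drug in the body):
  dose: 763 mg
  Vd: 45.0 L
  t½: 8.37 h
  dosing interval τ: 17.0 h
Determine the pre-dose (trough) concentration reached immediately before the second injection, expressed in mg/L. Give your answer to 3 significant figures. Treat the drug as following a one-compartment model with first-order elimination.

C₀ per dose = Dose / Vd = 763 / 45.0 = 16.96 mg/L
k = ln2 / t½ = 0.693147 / 8.37 = 0.08281 h⁻¹
Fraction remaining after one interval: r = e^(−kτ) = e^(−0.08281 × 17.0) = 0.2447
Before dose 2, 1 dose has been given (aged 1τ).
C_trough = C₀ × r = 16.96 × 0.2447 = 4.150 mg/L

4.15 mg/L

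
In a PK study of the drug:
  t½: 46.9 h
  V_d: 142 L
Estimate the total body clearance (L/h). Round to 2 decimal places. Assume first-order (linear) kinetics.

2.10 L/h

k = ln2 / t½ = 0.693147 / 46.9 = 0.01478 h⁻¹
CL = k × Vd = 0.01478 × 142 = 2.099 L/h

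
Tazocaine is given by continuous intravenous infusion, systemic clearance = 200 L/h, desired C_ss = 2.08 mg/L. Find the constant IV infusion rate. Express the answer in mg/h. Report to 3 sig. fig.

At steady state, infusion rate R₀ = Css × CL = 2.08 × 200.0 = 416.0 mg/h

416 mg/h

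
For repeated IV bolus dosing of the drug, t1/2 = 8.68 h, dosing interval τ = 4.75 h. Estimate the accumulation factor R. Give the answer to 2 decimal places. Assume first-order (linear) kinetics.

3.17

k = ln2 / t½ = 0.693147 / 8.68 = 0.07986 h⁻¹
e^(−kτ) = e^(−0.07986 × 4.75) = 0.6843
Accumulation ratio R = 1 / (1 − e^(−kτ)) = 1 / (1 − 0.6843) = 3.168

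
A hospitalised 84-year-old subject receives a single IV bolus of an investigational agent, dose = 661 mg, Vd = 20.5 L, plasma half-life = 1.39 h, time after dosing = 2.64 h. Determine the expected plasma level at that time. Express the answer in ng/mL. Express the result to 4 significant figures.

8644 ng/mL

C₀ = Dose / Vd = 661.0 / 20.5 = 32.24 mg/L
k = ln2 / t½ = 0.693147 / 1.39 = 0.4987 h⁻¹
C = C₀ · e^(−k·t) = 32.24 × e^(−0.4987 × 2.64)
  = 32.24 × 0.2681 = 8.644 mg/L
Convert: 8.644 mg/L × 1000 = 8644 ng/mL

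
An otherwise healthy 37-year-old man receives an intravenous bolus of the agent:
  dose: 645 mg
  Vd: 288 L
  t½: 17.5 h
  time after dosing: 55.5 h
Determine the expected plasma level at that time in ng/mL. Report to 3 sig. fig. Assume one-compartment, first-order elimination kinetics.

C₀ = Dose / Vd = 645.0 / 288 = 2.240 mg/L
k = ln2 / t½ = 0.693147 / 17.5 = 0.03961 h⁻¹
C = C₀ · e^(−k·t) = 2.240 × e^(−0.03961 × 55.5)
  = 2.240 × 0.1110 = 0.2486 mg/L
Convert: 0.2486 mg/L × 1000 = 248.6 ng/mL

249 ng/mL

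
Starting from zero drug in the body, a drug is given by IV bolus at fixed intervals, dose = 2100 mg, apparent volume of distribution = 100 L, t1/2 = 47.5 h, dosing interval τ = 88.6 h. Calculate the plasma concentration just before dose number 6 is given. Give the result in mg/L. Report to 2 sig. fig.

7.9 mg/L

C₀ per dose = Dose / Vd = 2100 / 100 = 21.00 mg/L
k = ln2 / t½ = 0.693147 / 47.5 = 0.01459 h⁻¹
Fraction remaining after one interval: r = e^(−kτ) = e^(−0.01459 × 88.6) = 0.2745
Before dose 6, 5 doses have been given (aged 1τ, 2τ, 3τ, 4τ, 5τ).
C_trough = C₀ × (r + r² + … + r^5) = C₀ × r(1−r^5)/(1−r)
        = 21.00 × 0.2745 × (1 − 0.001559) / (1 − 0.2745) = 7.933 mg/L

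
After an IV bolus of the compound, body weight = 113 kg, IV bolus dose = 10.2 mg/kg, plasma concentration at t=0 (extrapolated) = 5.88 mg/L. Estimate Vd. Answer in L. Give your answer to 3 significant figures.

196 L

Dose = 10.2 × 113 = 1153 mg
Vd = Dose / C₀ = 1153 / 5.88 = 196.1 L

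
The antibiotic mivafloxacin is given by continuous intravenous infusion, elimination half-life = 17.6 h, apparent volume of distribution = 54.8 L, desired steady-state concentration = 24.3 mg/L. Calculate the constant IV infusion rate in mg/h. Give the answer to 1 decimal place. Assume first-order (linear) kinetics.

k = ln2 / t½ = 0.693147 / 17.6 = 0.03938 h⁻¹
CL = k × Vd = 0.03938 × 54.8 = 2.158 L/h
At steady state, infusion rate R₀ = Css × CL = 24.3 × 2.158 = 52.44 mg/h

52.4 mg/h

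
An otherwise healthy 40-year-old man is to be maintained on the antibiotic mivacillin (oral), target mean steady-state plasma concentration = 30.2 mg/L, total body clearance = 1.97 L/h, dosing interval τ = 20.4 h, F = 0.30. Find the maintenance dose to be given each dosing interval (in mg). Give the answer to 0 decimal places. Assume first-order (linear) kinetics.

4046 mg

At steady state, F × (Dose/τ) = Css × CL.
Dose = Css × CL × τ / F = 30.2 × 1.970 × 20.4 / 0.30 = 4046 mg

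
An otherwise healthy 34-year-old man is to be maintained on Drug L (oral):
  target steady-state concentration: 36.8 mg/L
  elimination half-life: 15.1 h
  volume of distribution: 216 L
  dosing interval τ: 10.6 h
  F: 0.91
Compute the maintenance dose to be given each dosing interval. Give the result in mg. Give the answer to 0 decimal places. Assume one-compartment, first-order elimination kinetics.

k = ln2 / t½ = 0.693147 / 15.1 = 0.04590 h⁻¹
CL = k × Vd = 0.04590 × 216 = 9.914 L/h
At steady state, F × (Dose/τ) = Css × CL.
Dose = Css × CL × τ / F = 36.8 × 9.914 × 10.6 / 0.91 = 4250 mg

4250 mg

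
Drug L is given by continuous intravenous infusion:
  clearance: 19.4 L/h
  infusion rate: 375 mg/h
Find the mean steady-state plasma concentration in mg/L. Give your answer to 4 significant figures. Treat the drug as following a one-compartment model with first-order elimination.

19.33 mg/L

At steady state Css = R₀ / CL = 375 / 19.40 = 19.33 mg/L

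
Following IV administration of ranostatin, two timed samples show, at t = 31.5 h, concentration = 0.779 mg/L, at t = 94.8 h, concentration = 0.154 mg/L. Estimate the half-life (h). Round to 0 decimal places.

k = ln(C₁/C₂) / (t₂ − t₁) = ln(0.779/0.154) / (94.8 − 31.5)
  = 1.621 / 63.30 = 0.02561 h⁻¹
t½ = ln2 / k = 0.693147 / 0.02561 = 27.07 h

27 h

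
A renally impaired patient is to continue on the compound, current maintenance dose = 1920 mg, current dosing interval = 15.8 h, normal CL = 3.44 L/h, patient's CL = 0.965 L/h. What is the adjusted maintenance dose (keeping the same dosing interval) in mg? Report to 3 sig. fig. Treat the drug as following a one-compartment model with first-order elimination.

To keep the same average steady-state level, dosing rate must scale with clearance.
CL ratio = 0.965 / 3.44 = 0.2805
New dose (same interval) = 1920 × 0.2805 = 538.6 mg

539 mg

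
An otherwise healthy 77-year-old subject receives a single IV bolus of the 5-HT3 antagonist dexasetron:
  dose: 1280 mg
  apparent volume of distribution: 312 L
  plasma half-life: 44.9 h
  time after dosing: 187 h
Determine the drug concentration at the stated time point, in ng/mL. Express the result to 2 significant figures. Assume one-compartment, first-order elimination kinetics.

230 ng/mL

C₀ = Dose / Vd = 1280 / 312 = 4.103 mg/L
k = ln2 / t½ = 0.693147 / 44.9 = 0.01544 h⁻¹
C = C₀ · e^(−k·t) = 4.103 × e^(−0.01544 × 187)
  = 4.103 × 0.05573 = 0.2287 mg/L
Convert: 0.2287 mg/L × 1000 = 228.7 ng/mL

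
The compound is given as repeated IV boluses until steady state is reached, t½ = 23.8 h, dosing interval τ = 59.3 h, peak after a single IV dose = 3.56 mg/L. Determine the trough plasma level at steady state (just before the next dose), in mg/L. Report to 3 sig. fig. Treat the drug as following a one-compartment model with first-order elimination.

k = ln2 / t½ = 0.693147 / 23.8 = 0.02912 h⁻¹
e^(−kτ) = e^(−0.02912 × 59.3) = 0.1778
Accumulation ratio R = 1 / (1 − e^(−kτ)) = 1 / (1 − 0.1778) = 1.216
Steady-state trough = C₀ × R × e^(−kτ) = 3.56 × 1.216 × 0.1778 = 0.7697 mg/L

0.770 mg/L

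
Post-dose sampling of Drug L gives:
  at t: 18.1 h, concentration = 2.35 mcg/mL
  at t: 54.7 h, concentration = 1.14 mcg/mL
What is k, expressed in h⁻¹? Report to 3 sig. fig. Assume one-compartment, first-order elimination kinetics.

0.0198 h⁻¹

k = ln(C₁/C₂) / (t₂ − t₁) = ln(2.35/1.14) / (54.7 − 18.1)
  = 0.7234 / 36.60 = 0.01977 h⁻¹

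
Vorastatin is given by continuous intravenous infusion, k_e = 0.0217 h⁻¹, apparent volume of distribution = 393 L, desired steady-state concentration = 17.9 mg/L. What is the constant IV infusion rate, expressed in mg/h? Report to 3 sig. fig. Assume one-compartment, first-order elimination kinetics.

153 mg/h

CL = k × Vd = 0.02170 × 393 = 8.528 L/h
At steady state, infusion rate R₀ = Css × CL = 17.9 × 8.528 = 152.7 mg/h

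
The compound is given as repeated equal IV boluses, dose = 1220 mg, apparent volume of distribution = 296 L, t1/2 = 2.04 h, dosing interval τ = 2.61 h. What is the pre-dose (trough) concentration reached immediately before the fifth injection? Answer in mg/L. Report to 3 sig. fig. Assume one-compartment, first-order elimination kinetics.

C₀ per dose = Dose / Vd = 1220 / 296 = 4.122 mg/L
k = ln2 / t½ = 0.693147 / 2.04 = 0.3398 h⁻¹
Fraction remaining after one interval: r = e^(−kτ) = e^(−0.3398 × 2.61) = 0.4119
Before dose 5, 4 doses have been given (aged 1τ, 2τ, 3τ, 4τ).
C_trough = C₀ × (r + r² + … + r^4) = C₀ × r(1−r^4)/(1−r)
        = 4.122 × 0.4119 × (1 − 0.02879) / (1 − 0.4119) = 2.804 mg/L

2.80 mg/L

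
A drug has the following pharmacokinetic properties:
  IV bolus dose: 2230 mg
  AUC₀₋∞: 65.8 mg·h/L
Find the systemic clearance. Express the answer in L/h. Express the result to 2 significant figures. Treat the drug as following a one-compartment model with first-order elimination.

CL = Dose / AUC = 2230 / 65.8 = 33.89 L/h

34 L/h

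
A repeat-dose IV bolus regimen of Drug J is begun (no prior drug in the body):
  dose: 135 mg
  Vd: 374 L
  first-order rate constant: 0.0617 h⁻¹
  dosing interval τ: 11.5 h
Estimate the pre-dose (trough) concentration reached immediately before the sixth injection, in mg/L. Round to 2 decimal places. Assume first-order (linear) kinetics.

C₀ per dose = Dose / Vd = 135 / 374 = 0.3610 mg/L
Fraction remaining after one interval: r = e^(−kτ) = e^(−0.06170 × 11.5) = 0.4919
Before dose 6, 5 doses have been given (aged 1τ, 2τ, 3τ, 4τ, 5τ).
C_trough = C₀ × (r + r² + … + r^5) = C₀ × r(1−r^5)/(1−r)
        = 0.3610 × 0.4919 × (1 − 0.02880) / (1 − 0.4919) = 0.3394 mg/L

0.34 mg/L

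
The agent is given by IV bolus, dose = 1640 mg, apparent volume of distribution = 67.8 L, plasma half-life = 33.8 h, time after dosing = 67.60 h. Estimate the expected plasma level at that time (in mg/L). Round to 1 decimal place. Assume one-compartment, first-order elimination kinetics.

6.0 mg/L

C₀ = Dose / Vd = 1640 / 67.8 = 24.19 mg/L
k = ln2 / t½ = 0.693147 / 33.8 = 0.02051 h⁻¹
t / t½ = 67.60 / 33.8 = 2 half-lives
C = C₀ × (1/2)^2 = 24.19 × 0.2500 = 6.048 mg/L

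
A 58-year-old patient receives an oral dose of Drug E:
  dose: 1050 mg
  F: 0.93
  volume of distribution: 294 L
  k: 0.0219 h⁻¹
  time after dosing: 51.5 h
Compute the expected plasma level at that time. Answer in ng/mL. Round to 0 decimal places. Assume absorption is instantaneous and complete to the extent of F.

Amount reaching circulation = F × Dose = 0.93 × 1050 = 976.5 mg
C₀ = F·Dose / Vd = 976.5 / 294 = 3.321 mg/L
C = C₀ · e^(−k·t) = 3.321 × e^(−0.02190 × 51.5)
  = 3.321 × 0.3237 = 1.075 mg/L
Convert: 1.075 mg/L × 1000 = 1075 ng/mL

1075 ng/mL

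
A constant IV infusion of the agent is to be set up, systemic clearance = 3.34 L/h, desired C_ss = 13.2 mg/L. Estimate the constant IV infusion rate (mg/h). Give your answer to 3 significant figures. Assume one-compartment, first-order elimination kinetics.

44.1 mg/h

At steady state, infusion rate R₀ = Css × CL = 13.2 × 3.340 = 44.09 mg/h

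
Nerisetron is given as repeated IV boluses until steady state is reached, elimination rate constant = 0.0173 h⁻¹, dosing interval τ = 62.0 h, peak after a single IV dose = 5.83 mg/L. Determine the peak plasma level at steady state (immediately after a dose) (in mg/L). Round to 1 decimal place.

e^(−kτ) = e^(−0.01730 × 62.0) = 0.3421
Accumulation ratio R = 1 / (1 − e^(−kτ)) = 1 / (1 − 0.3421) = 1.520
Steady-state peak = C₀ × R = 5.83 × 1.520 = 8.862 mg/L

8.9 mg/L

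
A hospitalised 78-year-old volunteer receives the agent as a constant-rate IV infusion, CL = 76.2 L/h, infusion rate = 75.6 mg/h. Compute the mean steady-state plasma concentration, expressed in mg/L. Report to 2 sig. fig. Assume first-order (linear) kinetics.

0.99 mg/L

At steady state Css = R₀ / CL = 75.6 / 76.20 = 0.9921 mg/L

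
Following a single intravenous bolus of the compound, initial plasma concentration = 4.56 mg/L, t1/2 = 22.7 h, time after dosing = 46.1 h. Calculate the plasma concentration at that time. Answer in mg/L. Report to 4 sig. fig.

1.116 mg/L

k = ln2 / t½ = 0.693147 / 22.7 = 0.03054 h⁻¹
C = C₀ · e^(−k·t) = 4.560 × e^(−0.03054 × 46.1)
  = 4.560 × 0.2447 = 1.116 mg/L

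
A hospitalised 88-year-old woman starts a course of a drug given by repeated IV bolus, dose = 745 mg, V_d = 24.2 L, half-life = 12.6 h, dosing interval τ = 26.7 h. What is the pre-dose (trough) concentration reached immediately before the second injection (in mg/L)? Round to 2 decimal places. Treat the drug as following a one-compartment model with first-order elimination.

C₀ per dose = Dose / Vd = 745 / 24.2 = 30.79 mg/L
k = ln2 / t½ = 0.693147 / 12.6 = 0.05501 h⁻¹
Fraction remaining after one interval: r = e^(−kτ) = e^(−0.05501 × 26.7) = 0.2302
Before dose 2, 1 dose has been given (aged 1τ).
C_trough = C₀ × r = 30.79 × 0.2302 = 7.088 mg/L

7.09 mg/L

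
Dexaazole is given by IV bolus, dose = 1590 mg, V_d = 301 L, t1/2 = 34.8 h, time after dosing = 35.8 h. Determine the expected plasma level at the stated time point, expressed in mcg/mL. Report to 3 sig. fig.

C₀ = Dose / Vd = 1590 / 301 = 5.282 mg/L
k = ln2 / t½ = 0.693147 / 34.8 = 0.01992 h⁻¹
C = C₀ · e^(−k·t) = 5.282 × e^(−0.01992 × 35.8)
  = 5.282 × 0.4901 = 2.589 mg/L
(2.589 mg/L = 2.589 mcg/mL)

2.59 mcg/mL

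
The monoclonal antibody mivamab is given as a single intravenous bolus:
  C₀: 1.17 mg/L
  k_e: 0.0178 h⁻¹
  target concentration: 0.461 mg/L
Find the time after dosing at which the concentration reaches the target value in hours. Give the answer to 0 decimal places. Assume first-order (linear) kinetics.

t = ln(C₀ / C) / k = ln(1.170 / 0.461) / 0.01780
  = ln(2.538) / 0.01780 = 0.9314 / 0.01780 = 52.33 h

52 h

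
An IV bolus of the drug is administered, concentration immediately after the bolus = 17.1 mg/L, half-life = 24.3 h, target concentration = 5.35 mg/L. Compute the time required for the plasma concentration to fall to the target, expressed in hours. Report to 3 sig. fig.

40.7 h

k = ln2 / t½ = 0.693147 / 24.3 = 0.02852 h⁻¹
t = ln(C₀ / C) / k = ln(17.10 / 5.35) / 0.02852
  = ln(3.196) / 0.02852 = 1.162 / 0.02852 = 40.74 h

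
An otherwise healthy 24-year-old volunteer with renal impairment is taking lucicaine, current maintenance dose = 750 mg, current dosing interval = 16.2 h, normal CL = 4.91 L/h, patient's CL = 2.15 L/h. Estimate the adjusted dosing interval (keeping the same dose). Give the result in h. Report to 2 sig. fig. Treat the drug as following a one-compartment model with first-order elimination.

To keep the same average steady-state level, dosing rate must scale with clearance.
CL ratio = 2.15 / 4.91 = 0.4379
New interval (same dose) = 16.2 / 0.4379 = 36.99 h

37 h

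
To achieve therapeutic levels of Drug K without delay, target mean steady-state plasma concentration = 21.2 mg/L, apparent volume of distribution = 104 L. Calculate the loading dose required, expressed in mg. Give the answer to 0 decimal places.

2205 mg

LD = Css × Vd = 21.2 × 104 = 2205 mg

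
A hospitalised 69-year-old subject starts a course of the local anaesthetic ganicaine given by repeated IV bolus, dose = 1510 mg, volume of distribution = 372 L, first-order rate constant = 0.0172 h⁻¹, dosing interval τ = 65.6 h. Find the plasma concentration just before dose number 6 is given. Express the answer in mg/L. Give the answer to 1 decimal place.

1.9 mg/L

C₀ per dose = Dose / Vd = 1510 / 372 = 4.059 mg/L
Fraction remaining after one interval: r = e^(−kτ) = e^(−0.01720 × 65.6) = 0.3236
Before dose 6, 5 doses have been given (aged 1τ, 2τ, 3τ, 4τ, 5τ).
C_trough = C₀ × (r + r² + … + r^5) = C₀ × r(1−r^5)/(1−r)
        = 4.059 × 0.3236 × (1 − 0.003548) / (1 − 0.3236) = 1.935 mg/L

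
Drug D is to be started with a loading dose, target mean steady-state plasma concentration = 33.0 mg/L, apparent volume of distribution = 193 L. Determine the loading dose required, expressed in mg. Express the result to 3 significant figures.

6370 mg

LD = Css × Vd = 33.0 × 193 = 6369 mg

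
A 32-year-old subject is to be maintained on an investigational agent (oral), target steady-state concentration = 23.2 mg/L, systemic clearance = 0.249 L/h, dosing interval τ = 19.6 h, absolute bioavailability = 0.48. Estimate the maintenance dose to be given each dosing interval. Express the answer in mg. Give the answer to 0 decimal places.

At steady state, F × (Dose/τ) = Css × CL.
Dose = Css × CL × τ / F = 23.2 × 0.2490 × 19.6 / 0.48 = 235.9 mg

236 mg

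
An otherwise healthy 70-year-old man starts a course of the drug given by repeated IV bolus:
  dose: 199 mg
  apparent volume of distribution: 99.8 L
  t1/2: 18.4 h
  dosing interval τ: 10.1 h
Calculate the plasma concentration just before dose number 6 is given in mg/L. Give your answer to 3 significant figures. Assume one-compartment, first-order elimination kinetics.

C₀ per dose = Dose / Vd = 199 / 99.8 = 1.994 mg/L
k = ln2 / t½ = 0.693147 / 18.4 = 0.03767 h⁻¹
Fraction remaining after one interval: r = e^(−kτ) = e^(−0.03767 × 10.1) = 0.6835
Before dose 6, 5 doses have been given (aged 1τ, 2τ, 3τ, 4τ, 5τ).
C_trough = C₀ × (r + r² + … + r^5) = C₀ × r(1−r^5)/(1−r)
        = 1.994 × 0.6835 × (1 − 0.1492) / (1 − 0.6835) = 3.664 mg/L

3.66 mg/L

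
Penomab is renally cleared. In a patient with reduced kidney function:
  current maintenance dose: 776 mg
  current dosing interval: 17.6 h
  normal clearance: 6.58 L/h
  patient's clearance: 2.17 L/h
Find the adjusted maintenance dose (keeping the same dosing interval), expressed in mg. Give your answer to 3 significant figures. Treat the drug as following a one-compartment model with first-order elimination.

To keep the same average steady-state level, dosing rate must scale with clearance.
CL ratio = 2.17 / 6.58 = 0.3298
New dose (same interval) = 776 × 0.3298 = 255.9 mg

256 mg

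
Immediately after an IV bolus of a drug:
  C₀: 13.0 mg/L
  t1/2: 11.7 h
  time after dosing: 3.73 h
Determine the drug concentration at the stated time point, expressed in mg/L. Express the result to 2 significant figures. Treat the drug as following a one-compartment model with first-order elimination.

k = ln2 / t½ = 0.693147 / 11.7 = 0.05924 h⁻¹
C = C₀ · e^(−k·t) = 13.00 × e^(−0.05924 × 3.73)
  = 13.00 × 0.8017 = 10.42 mg/L

10 mg/L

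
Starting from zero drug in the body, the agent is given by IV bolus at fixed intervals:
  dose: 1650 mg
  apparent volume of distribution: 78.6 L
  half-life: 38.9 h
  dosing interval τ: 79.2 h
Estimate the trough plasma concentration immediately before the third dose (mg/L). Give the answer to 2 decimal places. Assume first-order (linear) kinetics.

6.37 mg/L

C₀ per dose = Dose / Vd = 1650 / 78.6 = 20.99 mg/L
k = ln2 / t½ = 0.693147 / 38.9 = 0.01782 h⁻¹
Fraction remaining after one interval: r = e^(−kτ) = e^(−0.01782 × 79.2) = 0.2438
Before dose 3, 2 doses have been given (aged 1τ, 2τ).
C_trough = C₀ × (r + r²) = 20.99 × (0.2438 + 0.05944) = 6.365 mg/L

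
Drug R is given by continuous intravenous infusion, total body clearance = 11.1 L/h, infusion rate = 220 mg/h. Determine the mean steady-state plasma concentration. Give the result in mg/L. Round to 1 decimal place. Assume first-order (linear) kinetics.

At steady state Css = R₀ / CL = 220 / 11.10 = 19.82 mg/L

19.8 mg/L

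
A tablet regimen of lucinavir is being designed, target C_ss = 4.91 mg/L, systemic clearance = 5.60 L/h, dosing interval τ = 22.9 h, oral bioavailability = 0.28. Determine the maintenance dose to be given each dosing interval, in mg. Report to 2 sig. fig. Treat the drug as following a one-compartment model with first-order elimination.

2200 mg

At steady state, F × (Dose/τ) = Css × CL.
Dose = Css × CL × τ / F = 4.91 × 5.600 × 22.9 / 0.28 = 2249 mg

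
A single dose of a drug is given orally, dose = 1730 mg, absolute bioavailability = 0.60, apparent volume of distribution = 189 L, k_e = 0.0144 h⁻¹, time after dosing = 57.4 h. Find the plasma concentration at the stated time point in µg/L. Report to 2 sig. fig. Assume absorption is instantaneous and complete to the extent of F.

Amount reaching circulation = F × Dose = 0.60 × 1730 = 1038 mg
C₀ = F·Dose / Vd = 1038 / 189 = 5.492 mg/L
C = C₀ · e^(−k·t) = 5.492 × e^(−0.01440 × 57.4)
  = 5.492 × 0.4376 = 2.403 mg/L
Convert: 2.403 mg/L × 1000 = 2403 µg/L

2400 µg/L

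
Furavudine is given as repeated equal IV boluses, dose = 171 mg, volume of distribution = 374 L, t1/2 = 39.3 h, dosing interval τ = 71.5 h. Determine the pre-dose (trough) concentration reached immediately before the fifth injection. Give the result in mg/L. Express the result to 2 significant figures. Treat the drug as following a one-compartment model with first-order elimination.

0.18 mg/L

C₀ per dose = Dose / Vd = 171 / 374 = 0.4572 mg/L
k = ln2 / t½ = 0.693147 / 39.3 = 0.01764 h⁻¹
Fraction remaining after one interval: r = e^(−kτ) = e^(−0.01764 × 71.5) = 0.2833
Before dose 5, 4 doses have been given (aged 1τ, 2τ, 3τ, 4τ).
C_trough = C₀ × (r + r² + … + r^4) = C₀ × r(1−r^4)/(1−r)
        = 0.4572 × 0.2833 × (1 − 0.006441) / (1 − 0.2833) = 0.1796 mg/L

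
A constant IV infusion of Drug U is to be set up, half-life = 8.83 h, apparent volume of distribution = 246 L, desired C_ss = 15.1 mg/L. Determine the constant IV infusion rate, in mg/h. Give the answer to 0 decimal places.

k = ln2 / t½ = 0.693147 / 8.83 = 0.07850 h⁻¹
CL = k × Vd = 0.07850 × 246 = 19.31 L/h
At steady state, infusion rate R₀ = Css × CL = 15.1 × 19.31 = 291.6 mg/h

292 mg/h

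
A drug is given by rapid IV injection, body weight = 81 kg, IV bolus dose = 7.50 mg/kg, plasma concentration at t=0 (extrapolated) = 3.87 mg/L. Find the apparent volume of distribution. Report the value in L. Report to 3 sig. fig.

Dose = 7.50 × 81 = 607.5 mg
Vd = Dose / C₀ = 607.5 / 3.87 = 157.0 L

157 L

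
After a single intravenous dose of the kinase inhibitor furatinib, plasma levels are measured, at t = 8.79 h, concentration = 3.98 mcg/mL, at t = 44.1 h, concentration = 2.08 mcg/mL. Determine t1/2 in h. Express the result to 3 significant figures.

k = ln(C₁/C₂) / (t₂ − t₁) = ln(3.98/2.08) / (44.1 − 8.79)
  = 0.6489 / 35.31 = 0.01838 h⁻¹
t½ = ln2 / k = 0.693147 / 0.01838 = 37.71 h

37.7 h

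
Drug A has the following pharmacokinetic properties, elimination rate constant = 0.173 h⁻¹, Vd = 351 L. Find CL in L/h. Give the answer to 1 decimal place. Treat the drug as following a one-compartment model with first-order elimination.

CL = k × Vd = 0.173 × 351 = 60.72 L/h

60.7 L/h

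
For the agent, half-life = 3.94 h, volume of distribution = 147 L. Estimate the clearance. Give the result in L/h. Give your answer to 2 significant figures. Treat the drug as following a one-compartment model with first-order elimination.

26 L/h

k = ln2 / t½ = 0.693147 / 3.94 = 0.1759 h⁻¹
CL = k × Vd = 0.1759 × 147 = 25.86 L/h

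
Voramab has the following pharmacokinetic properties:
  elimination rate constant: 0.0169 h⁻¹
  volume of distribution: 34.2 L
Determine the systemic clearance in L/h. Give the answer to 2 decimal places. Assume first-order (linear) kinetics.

0.58 L/h

CL = k × Vd = 0.0169 × 34.2 = 0.5780 L/h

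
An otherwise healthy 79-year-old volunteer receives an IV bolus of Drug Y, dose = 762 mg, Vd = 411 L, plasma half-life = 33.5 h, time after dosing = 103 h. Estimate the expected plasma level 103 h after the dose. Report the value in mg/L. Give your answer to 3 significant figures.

0.220 mg/L

C₀ = Dose / Vd = 762.0 / 411 = 1.854 mg/L
k = ln2 / t½ = 0.693147 / 33.5 = 0.02069 h⁻¹
C = C₀ · e^(−k·t) = 1.854 × e^(−0.02069 × 103)
  = 1.854 × 0.1187 = 0.2201 mg/L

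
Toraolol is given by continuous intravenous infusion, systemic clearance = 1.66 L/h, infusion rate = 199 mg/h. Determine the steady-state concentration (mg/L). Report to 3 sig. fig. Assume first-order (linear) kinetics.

At steady state Css = R₀ / CL = 199 / 1.660 = 119.9 mg/L

120 mg/L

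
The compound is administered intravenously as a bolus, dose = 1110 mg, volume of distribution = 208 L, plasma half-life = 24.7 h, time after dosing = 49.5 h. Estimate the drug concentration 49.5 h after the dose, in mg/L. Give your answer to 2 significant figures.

1.3 mg/L

C₀ = Dose / Vd = 1110 / 208 = 5.337 mg/L
k = ln2 / t½ = 0.693147 / 24.7 = 0.02806 h⁻¹
C = C₀ · e^(−k·t) = 5.337 × e^(−0.02806 × 49.5)
  = 5.337 × 0.2493 = 1.331 mg/L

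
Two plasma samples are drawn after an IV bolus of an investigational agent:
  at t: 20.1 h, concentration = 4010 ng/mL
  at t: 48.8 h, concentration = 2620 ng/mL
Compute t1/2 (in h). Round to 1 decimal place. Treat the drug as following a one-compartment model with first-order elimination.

k = ln(C₁/C₂) / (t₂ − t₁) = ln(4010/2620) / (48.8 − 20.1)
  = 0.4256 / 28.70 = 0.01483 h⁻¹
t½ = ln2 / k = 0.693147 / 0.01483 = 46.74 h

46.7 h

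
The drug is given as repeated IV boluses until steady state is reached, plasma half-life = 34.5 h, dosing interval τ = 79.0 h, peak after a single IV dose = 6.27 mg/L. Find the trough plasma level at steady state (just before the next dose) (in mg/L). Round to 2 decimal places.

1.61 mg/L

k = ln2 / t½ = 0.693147 / 34.5 = 0.02009 h⁻¹
e^(−kτ) = e^(−0.02009 × 79.0) = 0.2045
Accumulation ratio R = 1 / (1 − e^(−kτ)) = 1 / (1 − 0.2045) = 1.257
Steady-state trough = C₀ × R × e^(−kτ) = 6.27 × 1.257 × 0.2045 = 1.612 mg/L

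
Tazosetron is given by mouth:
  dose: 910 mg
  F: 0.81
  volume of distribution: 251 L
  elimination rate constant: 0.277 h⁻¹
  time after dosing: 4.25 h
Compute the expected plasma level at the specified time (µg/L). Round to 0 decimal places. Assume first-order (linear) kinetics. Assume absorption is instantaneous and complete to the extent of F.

905 µg/L

Amount reaching circulation = F × Dose = 0.81 × 910.0 = 737.1 mg
C₀ = F·Dose / Vd = 737.1 / 251 = 2.937 mg/L
C = C₀ · e^(−k·t) = 2.937 × e^(−0.2770 × 4.25)
  = 2.937 × 0.3081 = 0.9049 mg/L
Convert: 0.9049 mg/L × 1000 = 904.9 µg/L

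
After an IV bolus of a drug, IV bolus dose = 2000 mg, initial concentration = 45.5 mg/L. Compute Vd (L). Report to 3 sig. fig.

44.0 L

Vd = Dose / C₀ = 2000 / 45.5 = 43.96 L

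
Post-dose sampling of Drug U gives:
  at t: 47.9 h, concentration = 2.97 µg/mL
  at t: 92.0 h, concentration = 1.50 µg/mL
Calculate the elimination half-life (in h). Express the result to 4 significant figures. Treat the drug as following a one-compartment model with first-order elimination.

44.75 h

k = ln(C₁/C₂) / (t₂ − t₁) = ln(2.97/1.50) / (92.0 − 47.9)
  = 0.6831 / 44.10 = 0.01549 h⁻¹
t½ = ln2 / k = 0.693147 / 0.01549 = 44.75 h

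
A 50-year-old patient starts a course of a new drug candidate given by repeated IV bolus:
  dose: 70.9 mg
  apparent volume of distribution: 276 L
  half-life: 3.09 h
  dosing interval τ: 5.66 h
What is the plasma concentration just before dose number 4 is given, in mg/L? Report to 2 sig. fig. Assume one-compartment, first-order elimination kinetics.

0.098 mg/L

C₀ per dose = Dose / Vd = 70.9 / 276 = 0.2569 mg/L
k = ln2 / t½ = 0.693147 / 3.09 = 0.2243 h⁻¹
Fraction remaining after one interval: r = e^(−kτ) = e^(−0.2243 × 5.66) = 0.2810
Before dose 4, 3 doses have been given (aged 1τ, 2τ, 3τ).
C_trough = C₀ × (r + r² + … + r^3) = C₀ × r(1−r^3)/(1−r)
        = 0.2569 × 0.2810 × (1 − 0.02219) / (1 − 0.2810) = 0.09817 mg/L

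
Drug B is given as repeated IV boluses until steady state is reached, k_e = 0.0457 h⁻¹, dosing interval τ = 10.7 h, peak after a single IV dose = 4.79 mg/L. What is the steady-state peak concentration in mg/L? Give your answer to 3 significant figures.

12.4 mg/L

e^(−kτ) = e^(−0.04570 × 10.7) = 0.6132
Accumulation ratio R = 1 / (1 − e^(−kτ)) = 1 / (1 − 0.6132) = 2.585
Steady-state peak = C₀ × R = 4.79 × 2.585 = 12.38 mg/L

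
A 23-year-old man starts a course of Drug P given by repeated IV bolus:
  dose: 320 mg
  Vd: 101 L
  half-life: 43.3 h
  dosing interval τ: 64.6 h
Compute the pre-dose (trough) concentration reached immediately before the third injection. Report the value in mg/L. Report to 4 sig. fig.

1.527 mg/L

C₀ per dose = Dose / Vd = 320 / 101 = 3.168 mg/L
k = ln2 / t½ = 0.693147 / 43.3 = 0.01601 h⁻¹
Fraction remaining after one interval: r = e^(−kτ) = e^(−0.01601 × 64.6) = 0.3555
Before dose 3, 2 doses have been given (aged 1τ, 2τ).
C_trough = C₀ × (r + r²) = 3.168 × (0.3555 + 0.1264) = 1.527 mg/L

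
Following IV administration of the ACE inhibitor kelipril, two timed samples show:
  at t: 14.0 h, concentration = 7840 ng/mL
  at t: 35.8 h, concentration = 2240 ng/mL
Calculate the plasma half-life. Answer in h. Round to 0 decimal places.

12 h

k = ln(C₁/C₂) / (t₂ − t₁) = ln(7840/2240) / (35.8 − 14.0)
  = 1.253 / 21.80 = 0.05748 h⁻¹
t½ = ln2 / k = 0.693147 / 0.05748 = 12.06 h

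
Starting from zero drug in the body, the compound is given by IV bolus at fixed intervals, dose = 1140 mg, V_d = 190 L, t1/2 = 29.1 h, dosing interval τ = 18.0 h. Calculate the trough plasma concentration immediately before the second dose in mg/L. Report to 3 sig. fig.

C₀ per dose = Dose / Vd = 1140 / 190 = 6.000 mg/L
k = ln2 / t½ = 0.693147 / 29.1 = 0.02382 h⁻¹
Fraction remaining after one interval: r = e^(−kτ) = e^(−0.02382 × 18.0) = 0.6513
Before dose 2, 1 dose has been given (aged 1τ).
C_trough = C₀ × r = 6.000 × 0.6513 = 3.908 mg/L

3.91 mg/L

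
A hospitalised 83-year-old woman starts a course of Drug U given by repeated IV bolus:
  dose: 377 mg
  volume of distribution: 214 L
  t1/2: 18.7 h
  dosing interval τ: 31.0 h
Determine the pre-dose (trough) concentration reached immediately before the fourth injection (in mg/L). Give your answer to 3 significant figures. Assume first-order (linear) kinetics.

C₀ per dose = Dose / Vd = 377 / 214 = 1.762 mg/L
k = ln2 / t½ = 0.693147 / 18.7 = 0.03707 h⁻¹
Fraction remaining after one interval: r = e^(−kτ) = e^(−0.03707 × 31.0) = 0.3169
Before dose 4, 3 doses have been given (aged 1τ, 2τ, 3τ).
C_trough = C₀ × (r + r² + … + r^3) = C₀ × r(1−r^3)/(1−r)
        = 1.762 × 0.3169 × (1 − 0.03182) / (1 − 0.3169) = 0.7914 mg/L

0.791 mg/L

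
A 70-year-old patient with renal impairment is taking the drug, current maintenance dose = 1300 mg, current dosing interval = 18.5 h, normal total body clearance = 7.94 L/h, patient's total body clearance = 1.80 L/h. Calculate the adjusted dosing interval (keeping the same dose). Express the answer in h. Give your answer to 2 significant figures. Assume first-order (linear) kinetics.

To keep the same average steady-state level, dosing rate must scale with clearance.
CL ratio = 1.80 / 7.94 = 0.2267
New interval (same dose) = 18.5 / 0.2267 = 81.61 h

82 h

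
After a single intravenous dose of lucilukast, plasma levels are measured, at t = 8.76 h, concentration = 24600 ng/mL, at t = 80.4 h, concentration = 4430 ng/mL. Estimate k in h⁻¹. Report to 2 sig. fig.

k = ln(C₁/C₂) / (t₂ − t₁) = ln(24600/4430) / (80.4 − 8.76)
  = 1.714 / 71.64 = 0.02393 h⁻¹

0.024 h⁻¹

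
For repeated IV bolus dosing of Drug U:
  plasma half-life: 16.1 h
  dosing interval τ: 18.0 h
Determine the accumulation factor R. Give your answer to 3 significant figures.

1.85

k = ln2 / t½ = 0.693147 / 16.1 = 0.04305 h⁻¹
e^(−kτ) = e^(−0.04305 × 18.0) = 0.4607
Accumulation ratio R = 1 / (1 − e^(−kτ)) = 1 / (1 − 0.4607) = 1.854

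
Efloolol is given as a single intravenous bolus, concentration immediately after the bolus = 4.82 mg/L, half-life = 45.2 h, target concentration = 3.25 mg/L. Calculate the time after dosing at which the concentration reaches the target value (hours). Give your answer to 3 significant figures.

k = ln2 / t½ = 0.693147 / 45.2 = 0.01534 h⁻¹
t = ln(C₀ / C) / k = ln(4.820 / 3.25) / 0.01534
  = ln(1.483) / 0.01534 = 0.3941 / 0.01534 = 25.69 h

25.7 h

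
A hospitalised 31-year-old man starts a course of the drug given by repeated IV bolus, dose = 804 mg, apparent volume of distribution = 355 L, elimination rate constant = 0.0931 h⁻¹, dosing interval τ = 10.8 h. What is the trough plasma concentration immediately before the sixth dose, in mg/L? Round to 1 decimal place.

C₀ per dose = Dose / Vd = 804 / 355 = 2.265 mg/L
Fraction remaining after one interval: r = e^(−kτ) = e^(−0.09310 × 10.8) = 0.3659
Before dose 6, 5 doses have been given (aged 1τ, 2τ, 3τ, 4τ, 5τ).
C_trough = C₀ × (r + r² + … + r^5) = C₀ × r(1−r^5)/(1−r)
        = 2.265 × 0.3659 × (1 − 0.006559) / (1 − 0.3659) = 1.298 mg/L

1.3 mg/L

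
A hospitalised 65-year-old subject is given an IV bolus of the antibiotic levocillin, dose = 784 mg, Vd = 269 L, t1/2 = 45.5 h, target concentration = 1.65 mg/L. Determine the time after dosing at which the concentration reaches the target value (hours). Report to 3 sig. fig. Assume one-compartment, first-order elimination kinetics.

37.3 h

C₀ = Dose / Vd = 784.0 / 269 = 2.914 mg/L
k = ln2 / t½ = 0.693147 / 45.5 = 0.01523 h⁻¹
t = ln(C₀ / C) / k = ln(2.914 / 1.65) / 0.01523
  = ln(1.766) / 0.01523 = 0.5687 / 0.01523 = 37.34 h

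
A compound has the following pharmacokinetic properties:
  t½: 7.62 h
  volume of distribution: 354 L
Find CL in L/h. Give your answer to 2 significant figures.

k = ln2 / t½ = 0.693147 / 7.62 = 0.09096 h⁻¹
CL = k × Vd = 0.09096 × 354 = 32.20 L/h

32 L/h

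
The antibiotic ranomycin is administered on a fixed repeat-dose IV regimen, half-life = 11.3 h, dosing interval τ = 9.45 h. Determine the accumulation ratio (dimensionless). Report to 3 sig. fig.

k = ln2 / t½ = 0.693147 / 11.3 = 0.06134 h⁻¹
e^(−kτ) = e^(−0.06134 × 9.45) = 0.5601
Accumulation ratio R = 1 / (1 − e^(−kτ)) = 1 / (1 − 0.5601) = 2.273

2.27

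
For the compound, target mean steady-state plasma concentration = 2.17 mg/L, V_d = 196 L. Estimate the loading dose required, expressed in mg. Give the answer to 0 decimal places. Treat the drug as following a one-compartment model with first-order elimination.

425 mg

LD = Css × Vd = 2.17 × 196 = 425.3 mg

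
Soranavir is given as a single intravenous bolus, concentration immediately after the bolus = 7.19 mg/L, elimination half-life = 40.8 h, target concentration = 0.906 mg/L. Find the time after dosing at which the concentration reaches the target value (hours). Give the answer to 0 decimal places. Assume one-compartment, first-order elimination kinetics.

k = ln2 / t½ = 0.693147 / 40.8 = 0.01699 h⁻¹
t = ln(C₀ / C) / k = ln(7.190 / 0.906) / 0.01699
  = ln(7.936) / 0.01699 = 2.071 / 0.01699 = 121.9 h

122 h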